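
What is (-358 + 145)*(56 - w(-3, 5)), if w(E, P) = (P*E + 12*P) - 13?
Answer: -5112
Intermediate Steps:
w(E, P) = -13 + 12*P + E*P (w(E, P) = (E*P + 12*P) - 13 = (12*P + E*P) - 13 = -13 + 12*P + E*P)
(-358 + 145)*(56 - w(-3, 5)) = (-358 + 145)*(56 - (-13 + 12*5 - 3*5)) = -213*(56 - (-13 + 60 - 15)) = -213*(56 - 1*32) = -213*(56 - 32) = -213*24 = -5112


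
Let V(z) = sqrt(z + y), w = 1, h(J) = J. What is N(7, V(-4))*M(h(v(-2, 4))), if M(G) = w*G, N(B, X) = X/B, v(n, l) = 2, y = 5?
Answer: 2/7 ≈ 0.28571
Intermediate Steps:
V(z) = sqrt(5 + z) (V(z) = sqrt(z + 5) = sqrt(5 + z))
M(G) = G (M(G) = 1*G = G)
N(7, V(-4))*M(h(v(-2, 4))) = (sqrt(5 - 4)/7)*2 = (sqrt(1)*(1/7))*2 = (1*(1/7))*2 = (1/7)*2 = 2/7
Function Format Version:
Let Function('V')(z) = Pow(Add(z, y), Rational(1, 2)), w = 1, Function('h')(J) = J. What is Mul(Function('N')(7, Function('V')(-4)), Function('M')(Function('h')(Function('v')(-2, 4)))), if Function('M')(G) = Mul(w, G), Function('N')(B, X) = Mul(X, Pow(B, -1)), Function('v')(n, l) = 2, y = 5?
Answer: Rational(2, 7) ≈ 0.28571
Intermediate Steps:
Function('V')(z) = Pow(Add(5, z), Rational(1, 2)) (Function('V')(z) = Pow(Add(z, 5), Rational(1, 2)) = Pow(Add(5, z), Rational(1, 2)))
Function('M')(G) = G (Function('M')(G) = Mul(1, G) = G)
Mul(Function('N')(7, Function('V')(-4)), Function('M')(Function('h')(Function('v')(-2, 4)))) = Mul(Mul(Pow(Add(5, -4), Rational(1, 2)), Pow(7, -1)), 2) = Mul(Mul(Pow(1, Rational(1, 2)), Rational(1, 7)), 2) = Mul(Mul(1, Rational(1, 7)), 2) = Mul(Rational(1, 7), 2) = Rational(2, 7)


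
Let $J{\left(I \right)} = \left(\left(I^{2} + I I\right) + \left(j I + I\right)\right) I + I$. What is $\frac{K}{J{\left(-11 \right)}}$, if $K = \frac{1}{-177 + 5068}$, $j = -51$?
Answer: $- \frac{1}{42664193} \approx -2.3439 \cdot 10^{-8}$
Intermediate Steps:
$K = \frac{1}{4891} \approx 0.00020446$
$J{\left(I \right)} = I + I \left(- 50 I + 2 I^{2}\right)$ ($J{\left(I \right)} = \left(\left(I^{2} + I I\right) + \left(- 51 I + I\right)\right) I + I = \left(\left(I^{2} + I^{2}\right) - 50 I\right) I + I = \left(2 I^{2} - 50 I\right) I + I = \left(- 50 I + 2 I^{2}\right) I + I = I \left(- 50 I + 2 I^{2}\right) + I = I + I \left(- 50 I + 2 I^{2}\right)$)
$\frac{K}{J{\left(-11 \right)}} = \frac{1}{4891 \left(- 11 \left(1 - -550 + 2 \left(-11\right)^{2}\right)\right)} = \frac{1}{4891 \left(- 11 \left(1 + 550 + 2 \cdot 121\right)\right)} = \frac{1}{4891 \left(- 11 \left(1 + 550 + 242\right)\right)} = \frac{1}{4891 \left(\left(-11\right) 793\right)} = \frac{1}{4891 \left(-8723\right)} = \frac{1}{4891} \left(- \frac{1}{8723}\right) = - \frac{1}{42664193}$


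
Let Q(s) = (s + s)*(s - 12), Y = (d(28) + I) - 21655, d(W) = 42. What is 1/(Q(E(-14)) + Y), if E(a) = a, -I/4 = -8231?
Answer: 1/12039 ≈ 8.3063e-5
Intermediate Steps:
I = 32924 (I = -4*(-8231) = 32924)
Y = 11311 (Y = (42 + 32924) - 21655 = 32966 - 21655 = 11311)
Q(s) = 2*s*(-12 + s) (Q(s) = (2*s)*(-12 + s) = 2*s*(-12 + s))
1/(Q(E(-14)) + Y) = 1/(2*(-14)*(-12 - 14) + 11311) = 1/(2*(-14)*(-26) + 11311) = 1/(728 + 11311) = 1/12039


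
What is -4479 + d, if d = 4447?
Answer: -32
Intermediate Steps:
-4479 + d = -4479 + 4447 = -32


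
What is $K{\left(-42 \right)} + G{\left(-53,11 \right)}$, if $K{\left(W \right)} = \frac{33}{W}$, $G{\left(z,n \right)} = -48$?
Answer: $- \frac{683}{14} \approx -48.786$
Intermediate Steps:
$K{\left(-42 \right)} + G{\left(-53,11 \right)} = \frac{33}{-42} - 48 = 33 \left(- \frac{1}{42}\right) - 48 = - \frac{11}{14} - 48 = - \frac{683}{14}$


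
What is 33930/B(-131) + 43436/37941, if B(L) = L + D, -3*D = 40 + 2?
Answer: -8834758/37941 ≈ -232.86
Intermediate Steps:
D = -14 (D = -(40 + 2)/3 = -⅓*42 = -14)
B(L) = -14 + L (B(L) = L - 14 = -14 + L)
33930/B(-131) + 43436/37941 = 33930/(-14 - 131) + 43436/37941 = 33930/(-145) + 43436*(1/37941) = 33930*(-1/145) + 43436/37941 = -234 + 43436/37941 = -8834758/37941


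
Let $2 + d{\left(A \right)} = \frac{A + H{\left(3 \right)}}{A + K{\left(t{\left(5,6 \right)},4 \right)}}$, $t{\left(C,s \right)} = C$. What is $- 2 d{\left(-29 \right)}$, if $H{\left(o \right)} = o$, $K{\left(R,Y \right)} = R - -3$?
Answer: $\frac{32}{21} \approx 1.5238$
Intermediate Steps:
$K{\left(R,Y \right)} = 3 + R$ ($K{\left(R,Y \right)} = R + 3 = 3 + R$)
$d{\left(A \right)} = -2 + \frac{3 + A}{8 + A}$ ($d{\left(A \right)} = -2 + \frac{A + 3}{A + \left(3 + 5\right)} = -2 + \frac{3 + A}{A + 8} = -2 + \frac{3 + A}{8 + A}$)
$- 2 d{\left(-29 \right)} = - 2 \frac{-13 - -29}{8 - 29} = - 2 \frac{-13 + 29}{-21} = - 2 \left(\left(- \frac{1}{21}\right) 16\right) = \left(-2\right) \left(- \frac{16}{21}\right) = \frac{32}{21}$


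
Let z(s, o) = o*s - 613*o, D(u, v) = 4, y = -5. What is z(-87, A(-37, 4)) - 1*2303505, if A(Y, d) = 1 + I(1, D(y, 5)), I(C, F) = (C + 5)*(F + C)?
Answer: -2325205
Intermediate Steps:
I(C, F) = (5 + C)*(C + F)
A(Y, d) = 31 (A(Y, d) = 1 + (1² + 5*1 + 5*4 + 1*4) = 1 + (1 + 5 + 20 + 4) = 1 + 30 = 31)
z(s, o) = -613*o + o*s
z(-87, A(-37, 4)) - 1*2303505 = 31*(-613 - 87) - 1*2303505 = 31*(-700) - 2303505 = -21700 - 2303505 = -2325205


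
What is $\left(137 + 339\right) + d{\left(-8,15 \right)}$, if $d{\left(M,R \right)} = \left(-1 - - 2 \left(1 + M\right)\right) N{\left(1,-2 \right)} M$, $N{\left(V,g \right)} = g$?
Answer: $236$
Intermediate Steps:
$d{\left(M,R \right)} = M \left(-2 - 4 M\right)$ ($d{\left(M,R \right)} = \left(-1 - - 2 \left(1 + M\right)\right) \left(-2\right) M = \left(-1 - \left(-2 - 2 M\right)\right) \left(-2\right) M = \left(-1 + \left(2 + 2 M\right)\right) \left(-2\right) M = \left(1 + 2 M\right) \left(-2\right) M = \left(-2 - 4 M\right) M = M \left(-2 - 4 M\right)$)
$\left(137 + 339\right) + d{\left(-8,15 \right)} = \left(137 + 339\right) - - 16 \left(1 + 2 \left(-8\right)\right) = 476 - - 16 \left(1 - 16\right) = 476 - \left(-16\right) \left(-15\right) = 476 - 240 = 236$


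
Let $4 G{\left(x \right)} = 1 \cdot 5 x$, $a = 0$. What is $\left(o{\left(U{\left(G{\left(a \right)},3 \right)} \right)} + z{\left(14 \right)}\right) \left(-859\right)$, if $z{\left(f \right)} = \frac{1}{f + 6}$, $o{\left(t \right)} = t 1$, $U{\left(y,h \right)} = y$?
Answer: $- \frac{859}{20} \approx -42.95$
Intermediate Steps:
$G{\left(x \right)} = \frac{5 x}{4}$ ($G{\left(x \right)} = \frac{1 \cdot 5 x}{4} = \frac{5 x}{4}$)
$o{\left(t \right)} = t$
$z{\left(f \right)} = \frac{1}{6 + f}$
$\left(o{\left(U{\left(G{\left(a \right)},3 \right)} \right)} + z{\left(14 \right)}\right) \left(-859\right) = \left(\frac{5}{4} \cdot 0 + \frac{1}{6 + 14}\right) \left(-859\right) = \left(0 + \frac{1}{20}\right) \left(-859\right) = \frac{1}{20} \left(-859\right) = - \frac{859}{20}$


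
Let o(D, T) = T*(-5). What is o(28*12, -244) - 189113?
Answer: -187893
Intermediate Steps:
o(D, T) = -5*T
o(28*12, -244) - 189113 = -5*(-244) - 189113 = 1220 - 189113 = -187893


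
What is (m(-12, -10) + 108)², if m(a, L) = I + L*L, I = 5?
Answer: 45369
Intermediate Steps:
m(a, L) = 5 + L² (m(a, L) = 5 + L*L = 5 + L²)
(m(-12, -10) + 108)² = ((5 + (-10)²) + 108)² = ((5 + 100) + 108)² = (105 + 108)² = 213² = 45369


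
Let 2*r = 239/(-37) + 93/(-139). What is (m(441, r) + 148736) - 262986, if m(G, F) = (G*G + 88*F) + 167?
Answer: 411873786/5143 ≈ 80084.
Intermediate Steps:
r = -18331/5143 (r = (239/(-37) + 93/(-139))/2 = (239*(-1/37) + 93*(-1/139))/2 = (-239/37 - 93/139)/2 = (½)*(-36662/5143) = -18331/5143 ≈ -3.5643)
m(G, F) = 167 + G² + 88*F (m(G, F) = (G² + 88*F) + 167 = 167 + G² + 88*F)
(m(441, r) + 148736) - 262986 = ((167 + 441² + 88*(-18331/5143)) + 148736) - 262986 = ((167 + 194481 - 1613128/5143) + 148736) - 262986 = (999461536/5143 + 148736) - 262986 = 1764410784/5143 - 262986 = 411873786/5143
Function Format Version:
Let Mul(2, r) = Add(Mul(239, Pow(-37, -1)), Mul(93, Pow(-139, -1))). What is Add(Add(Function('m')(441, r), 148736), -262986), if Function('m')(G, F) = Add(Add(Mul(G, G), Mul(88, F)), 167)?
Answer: Rational(411873786, 5143) ≈ 80084.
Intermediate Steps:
r = Rational(-18331, 5143) (r = Mul(Rational(1, 2), Add(Mul(239, Pow(-37, -1)), Mul(93, Pow(-139, -1)))) = Mul(Rational(1, 2), Add(Mul(239, Rational(-1, 37)), Mul(93, Rational(-1, 139)))) = Mul(Rational(1, 2), Add(Rational(-239, 37), Rational(-93, 139))) = Mul(Rational(1, 2), Rational(-36662, 5143)) = Rational(-18331, 5143) ≈ -3.5643)
Function('m')(G, F) = Add(167, Pow(G, 2), Mul(88, F)) (Function('m')(G, F) = Add(Add(Pow(G, 2), Mul(88, F)), 167) = Add(167, Pow(G, 2), Mul(88, F)))
Add(Add(Function('m')(441, r), 148736), -262986) = Add(Add(Add(167, Pow(441, 2), Mul(88, Rational(-18331, 5143))), 148736), -262986) = Add(Add(Add(167, 194481, Rational(-1613128, 5143)), 148736), -262986) = Add(Add(Rational(999461536, 5143), 148736), -262986) = Add(Rational(1764410784, 5143), -262986) = Rational(411873786, 5143)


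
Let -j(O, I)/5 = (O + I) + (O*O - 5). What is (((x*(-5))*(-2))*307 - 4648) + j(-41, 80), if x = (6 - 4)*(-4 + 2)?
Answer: -25503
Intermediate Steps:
x = -4 (x = 2*(-2) = -4)
j(O, I) = 25 - 5*I - 5*O - 5*O**2 (j(O, I) = -5*((O + I) + (O*O - 5)) = -5*((I + O) + (O**2 - 5)) = -5*((I + O) + (-5 + O**2)) = -5*(-5 + I + O + O**2) = 25 - 5*I - 5*O - 5*O**2)
(((x*(-5))*(-2))*307 - 4648) + j(-41, 80) = ((-4*(-5)*(-2))*307 - 4648) + (25 - 5*80 - 5*(-41) - 5*(-41)**2) = ((20*(-2))*307 - 4648) + (25 - 400 + 205 - 5*1681) = (-40*307 - 4648) + (25 - 400 + 205 - 8405) = (-12280 - 4648) - 8575 = -16928 - 8575 = -25503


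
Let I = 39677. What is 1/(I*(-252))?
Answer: -1/9998604 ≈ -1.0001e-7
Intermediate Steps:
1/(I*(-252)) = 1/(39677*(-252)) = (1/39677)*(-1/252) = -1/9998604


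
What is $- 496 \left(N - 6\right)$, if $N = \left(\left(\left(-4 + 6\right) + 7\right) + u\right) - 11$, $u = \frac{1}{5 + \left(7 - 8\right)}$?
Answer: $3844$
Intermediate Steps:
$u = \frac{1}{4}$ ($u = \frac{1}{5 + \left(7 - 8\right)} = \frac{1}{5 - 1} = \frac{1}{4} \approx 0.25$)
$N = - \frac{7}{4}$ ($N = \left(\left(\left(-4 + 6\right) + 7\right) + \frac{1}{4}\right) - 11 = \left(\left(2 + 7\right) + \frac{1}{4}\right) - 11 = \left(9 + \frac{1}{4}\right) - 11 = \frac{37}{4} - 11 = - \frac{7}{4} \approx -1.75$)
$- 496 \left(N - 6\right) = - 496 \left(- \frac{7}{4} - 6\right) = \left(-496\right) \left(- \frac{31}{4}\right) = 3844$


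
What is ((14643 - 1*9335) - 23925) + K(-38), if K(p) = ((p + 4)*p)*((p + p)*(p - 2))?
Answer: 3909063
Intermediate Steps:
K(p) = 2*p²*(-2 + p)*(4 + p) (K(p) = ((4 + p)*p)*((2*p)*(-2 + p)) = (p*(4 + p))*(2*p*(-2 + p)) = 2*p²*(-2 + p)*(4 + p))
((14643 - 1*9335) - 23925) + K(-38) = ((14643 - 1*9335) - 23925) + 2*(-38)²*(-8 + (-38)² + 2*(-38)) = ((14643 - 9335) - 23925) + 2*1444*(-8 + 1444 - 76) = (5308 - 23925) + 2*1444*1360 = -18617 + 3927680 = 3909063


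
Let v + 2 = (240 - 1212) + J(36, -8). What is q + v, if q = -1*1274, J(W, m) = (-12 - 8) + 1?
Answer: -2267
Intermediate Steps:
J(W, m) = -19 (J(W, m) = -20 + 1 = -19)
v = -993 (v = -2 + ((240 - 1212) - 19) = -2 + (-972 - 19) = -2 - 991 = -993)
q = -1274
q + v = -1274 - 993 = -2267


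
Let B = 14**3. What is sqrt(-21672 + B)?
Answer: 52*I*sqrt(7) ≈ 137.58*I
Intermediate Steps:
B = 2744
sqrt(-21672 + B) = sqrt(-21672 + 2744) = sqrt(-18928) = 52*I*sqrt(7)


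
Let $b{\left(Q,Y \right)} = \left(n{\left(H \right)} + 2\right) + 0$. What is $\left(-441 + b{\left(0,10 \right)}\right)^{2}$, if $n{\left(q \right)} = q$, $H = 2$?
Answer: $190969$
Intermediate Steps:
$b{\left(Q,Y \right)} = 4$ ($b{\left(Q,Y \right)} = \left(2 + 2\right) + 0 = 4 + 0 = 4$)
$\left(-441 + b{\left(0,10 \right)}\right)^{2} = \left(-441 + 4\right)^{2} = \left(-437\right)^{2} = 190969$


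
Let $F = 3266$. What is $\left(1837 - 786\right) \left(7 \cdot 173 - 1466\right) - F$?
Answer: $-271271$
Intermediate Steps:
$\left(1837 - 786\right) \left(7 \cdot 173 - 1466\right) - F = \left(1837 - 786\right) \left(7 \cdot 173 - 1466\right) - 3266 = 1051 \left(1211 - 1466\right) - 3266 = 1051 \left(-255\right) - 3266 = -268005 - 3266 = -271271$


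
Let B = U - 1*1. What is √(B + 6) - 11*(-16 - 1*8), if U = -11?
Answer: 264 + I*√6 ≈ 264.0 + 2.4495*I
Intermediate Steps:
B = -12 (B = -11 - 1*1 = -11 - 1 = -12)
√(B + 6) - 11*(-16 - 1*8) = √(-12 + 6) - 11*(-16 - 1*8) = √(-6) - 11*(-16 - 8) = I*√6 - 11*(-24) = I*√6 + 264 = 264 + I*√6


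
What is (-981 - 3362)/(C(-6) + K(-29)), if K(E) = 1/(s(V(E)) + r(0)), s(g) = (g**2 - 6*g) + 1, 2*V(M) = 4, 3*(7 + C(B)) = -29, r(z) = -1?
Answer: 104232/403 ≈ 258.64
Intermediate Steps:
C(B) = -50/3 (C(B) = -7 + (1/3)*(-29) = -7 - 29/3 = -50/3)
V(M) = 2 (V(M) = (1/2)*4 = 2)
s(g) = 1 + g**2 - 6*g
K(E) = -1/8 (K(E) = 1/((1 + 2**2 - 6*2) - 1) = 1/((1 + 4 - 12) - 1) = 1/(-7 - 1) = 1/(-8) = -1/8)
(-981 - 3362)/(C(-6) + K(-29)) = (-981 - 3362)/(-50/3 - 1/8) = -4343/(-403/24) = -4343*(-24/403) = 104232/403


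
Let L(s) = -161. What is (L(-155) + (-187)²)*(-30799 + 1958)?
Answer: -1003897528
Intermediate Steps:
(L(-155) + (-187)²)*(-30799 + 1958) = (-161 + (-187)²)*(-30799 + 1958) = (-161 + 34969)*(-28841) = 34808*(-28841) = -1003897528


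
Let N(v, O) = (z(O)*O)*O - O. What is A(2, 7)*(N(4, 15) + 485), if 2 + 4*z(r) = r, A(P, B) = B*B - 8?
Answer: 197005/4 ≈ 49251.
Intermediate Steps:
A(P, B) = -8 + B² (A(P, B) = B² - 8 = -8 + B²)
z(r) = -½ + r/4
N(v, O) = -O + O²*(-½ + O/4) (N(v, O) = ((-½ + O/4)*O)*O - O = (O*(-½ + O/4))*O - O = O²*(-½ + O/4) - O = -O + O²*(-½ + O/4))
A(2, 7)*(N(4, 15) + 485) = (-8 + 7²)*((¼)*15*(-4 + 15*(-2 + 15)) + 485) = (-8 + 49)*((¼)*15*(-4 + 15*13) + 485) = 41*((¼)*15*(-4 + 195) + 485) = 41*((¼)*15*191 + 485) = 41*(2865/4 + 485) = 41*(4805/4) = 197005/4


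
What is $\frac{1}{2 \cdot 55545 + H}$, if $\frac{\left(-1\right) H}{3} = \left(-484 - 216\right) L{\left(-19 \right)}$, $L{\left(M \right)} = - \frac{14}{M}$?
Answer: $\frac{19}{2140110} \approx 8.8781 \cdot 10^{-6}$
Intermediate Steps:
$H = \frac{29400}{19}$ ($H = - 3 \left(-484 - 216\right) \left(- \frac{14}{-19}\right) = - 3 \left(- 700 \left(\left(-14\right) \left(- \frac{1}{19}\right)\right)\right) = - 3 \left(\left(-700\right) \frac{14}{19}\right) = \left(-3\right) \left(- \frac{9800}{19}\right) = \frac{29400}{19} \approx 1547.4$)
$\frac{1}{2 \cdot 55545 + H} = \frac{1}{2 \cdot 55545 + \frac{29400}{19}} = \frac{1}{111090 + \frac{29400}{19}} = \frac{1}{\frac{2140110}{19}} = \frac{19}{2140110}$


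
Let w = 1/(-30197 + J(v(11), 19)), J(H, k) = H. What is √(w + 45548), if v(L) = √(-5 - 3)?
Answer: √((1375412955 - 91096*I*√2)/(30197 - 2*I*√2)) ≈ 213.42 - 0.e-11*I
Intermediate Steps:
v(L) = 2*I*√2 (v(L) = √(-8) = 2*I*√2)
w = 1/(-30197 + 2*I*√2) ≈ -3.3116e-5 - 3.1e-9*I
√(w + 45548) = √((-30197/911858817 - 2*I*√2/911858817) + 45548) = √(41533345366519/911858817 - 2*I*√2/911858817)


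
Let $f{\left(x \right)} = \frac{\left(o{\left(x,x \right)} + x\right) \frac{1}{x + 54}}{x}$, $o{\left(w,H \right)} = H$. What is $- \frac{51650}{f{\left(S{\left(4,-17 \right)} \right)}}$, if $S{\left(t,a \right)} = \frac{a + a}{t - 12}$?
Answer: $- \frac{6017225}{4} \approx -1.5043 \cdot 10^{6}$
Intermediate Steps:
$S{\left(t,a \right)} = \frac{2 a}{-12 + t}$
$f{\left(x \right)} = \frac{2}{54 + x}$ ($f{\left(x \right)} = \frac{\left(x + x\right) \frac{1}{x + 54}}{x} = \frac{2 x \frac{1}{54 + x}}{x} = \frac{2}{54 + x}$)
$- \frac{51650}{f{\left(S{\left(4,-17 \right)} \right)}} = - \frac{51650}{2 \frac{1}{54 + 2 \left(-17\right) \frac{1}{-12 + 4}}} = - \frac{51650}{2 \frac{1}{54 + 2 \left(-17\right) \frac{1}{-8}}} = - \frac{51650}{2 \frac{1}{54 + 2 \left(-17\right) \left(- \frac{1}{8}\right)}} = - \frac{51650}{2 \frac{1}{54 + \frac{17}{4}}} = - \frac{51650}{2 \frac{1}{\frac{233}{4}}} = - \frac{51650}{2 \cdot \frac{4}{233}} = - \frac{51650}{\frac{8}{233}} = \left(-51650\right) \frac{233}{8} = - \frac{6017225}{4}$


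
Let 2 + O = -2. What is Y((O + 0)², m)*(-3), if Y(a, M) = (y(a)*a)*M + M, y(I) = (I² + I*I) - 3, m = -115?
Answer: 2810025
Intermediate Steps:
O = -4 (O = -2 - 2 = -4)
y(I) = -3 + 2*I² (y(I) = (I² + I²) - 3 = 2*I² - 3 = -3 + 2*I²)
Y(a, M) = M + M*a*(-3 + 2*a²) (Y(a, M) = ((-3 + 2*a²)*a)*M + M = (a*(-3 + 2*a²))*M + M = M*a*(-3 + 2*a²) + M = M + M*a*(-3 + 2*a²))
Y((O + 0)², m)*(-3) = -115*(1 + (-4 + 0)²*(-3 + 2*((-4 + 0)²)²))*(-3) = -115*(1 + (-4)²*(-3 + 2*((-4)²)²))*(-3) = -115*(1 + 16*(-3 + 2*16²))*(-3) = -115*(1 + 16*(-3 + 2*256))*(-3) = -115*(1 + 16*(-3 + 512))*(-3) = -115*(1 + 16*509)*(-3) = -115*(1 + 8144)*(-3) = -115*8145*(-3) = -936675*(-3) = 2810025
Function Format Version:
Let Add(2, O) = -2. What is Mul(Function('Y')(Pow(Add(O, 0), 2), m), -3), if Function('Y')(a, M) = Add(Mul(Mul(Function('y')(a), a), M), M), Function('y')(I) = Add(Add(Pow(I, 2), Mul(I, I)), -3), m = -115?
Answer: 2810025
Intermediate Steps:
O = -4 (O = Add(-2, -2) = -4)
Function('y')(I) = Add(-3, Mul(2, Pow(I, 2))) (Function('y')(I) = Add(Add(Pow(I, 2), Pow(I, 2)), -3) = Add(Mul(2, Pow(I, 2)), -3) = Add(-3, Mul(2, Pow(I, 2))))
Function('Y')(a, M) = Add(M, Mul(M, a, Add(-3, Mul(2, Pow(a, 2))))) (Function('Y')(a, M) = Add(Mul(Mul(Add(-3, Mul(2, Pow(a, 2))), a), M), M) = Add(Mul(Mul(a, Add(-3, Mul(2, Pow(a, 2)))), M), M) = Add(Mul(M, a, Add(-3, Mul(2, Pow(a, 2)))), M) = Add(M, Mul(M, a, Add(-3, Mul(2, Pow(a, 2))))))
Mul(Function('Y')(Pow(Add(O, 0), 2), m), -3) = Mul(Mul(-115, Add(1, Mul(Pow(Add(-4, 0), 2), Add(-3, Mul(2, Pow(Pow(Add(-4, 0), 2), 2)))))), -3) = Mul(Mul(-115, Add(1, Mul(Pow(-4, 2), Add(-3, Mul(2, Pow(Pow(-4, 2), 2)))))), -3) = Mul(Mul(-115, Add(1, Mul(16, Add(-3, Mul(2, Pow(16, 2)))))), -3) = Mul(Mul(-115, Add(1, Mul(16, Add(-3, Mul(2, 256))))), -3) = Mul(Mul(-115, Add(1, Mul(16, Add(-3, 512)))), -3) = Mul(Mul(-115, Add(1, Mul(16, 509))), -3) = Mul(Mul(-115, Add(1, 8144)), -3) = Mul(Mul(-115, 8145), -3) = Mul(-936675, -3) = 2810025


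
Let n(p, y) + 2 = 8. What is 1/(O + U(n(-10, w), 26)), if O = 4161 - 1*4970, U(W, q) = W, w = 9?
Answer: -1/803 ≈ -0.0012453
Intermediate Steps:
n(p, y) = 6 (n(p, y) = -2 + 8 = 6)
O = -809 (O = 4161 - 4970 = -809)
1/(O + U(n(-10, w), 26)) = 1/(-809 + 6) = 1/(-803) = -1/803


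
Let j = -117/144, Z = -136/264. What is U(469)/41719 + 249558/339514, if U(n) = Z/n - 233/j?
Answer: 151025379614828/203560578490269 ≈ 0.74192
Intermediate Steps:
Z = -17/33 (Z = -136*1/264 = -17/33 ≈ -0.51515)
j = -13/16 (j = -117*1/144 = -13/16 ≈ -0.81250)
U(n) = 3728/13 - 17/(33*n) (U(n) = -17/(33*n) - 233/(-13/16) = -17/(33*n) - 233*(-16/13) = -17/(33*n) + 3728/13 = 3728/13 - 17/(33*n))
U(469)/41719 + 249558/339514 = ((1/429)*(-221 + 123024*469)/469)/41719 + 249558/339514 = ((1/429)*(1/469)*(-221 + 57698256))*(1/41719) + 249558*(1/339514) = ((1/429)*(1/469)*57698035)*(1/41719) + 124779/169757 = (57698035/201201)*(1/41719) + 124779/169757 = 57698035/8393904519 + 124779/169757 = 151025379614828/203560578490269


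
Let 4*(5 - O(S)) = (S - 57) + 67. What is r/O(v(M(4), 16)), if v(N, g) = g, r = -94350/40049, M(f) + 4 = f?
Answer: 62900/40049 ≈ 1.5706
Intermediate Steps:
M(f) = -4 + f
r = -94350/40049 (r = -94350*1/40049 = -94350/40049 ≈ -2.3559)
O(S) = 5/2 - S/4 (O(S) = 5 - ((S - 57) + 67)/4 = 5 - ((-57 + S) + 67)/4 = 5 - (10 + S)/4 = 5 + (-5/2 - S/4) = 5/2 - S/4)
r/O(v(M(4), 16)) = -94350/(40049*(5/2 - 1/4*16)) = -94350/(40049*(5/2 - 4)) = -94350/(40049*(-3/2)) = -94350/40049*(-2/3) = 62900/40049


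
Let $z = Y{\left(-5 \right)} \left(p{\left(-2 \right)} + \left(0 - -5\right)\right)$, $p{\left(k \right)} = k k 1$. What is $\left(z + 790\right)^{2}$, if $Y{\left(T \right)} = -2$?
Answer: $595984$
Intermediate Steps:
$p{\left(k \right)} = k^{2}$ ($p{\left(k \right)} = k^{2} \cdot 1 = k^{2}$)
$z = -18$ ($z = - 2 \left(\left(-2\right)^{2} + \left(0 - -5\right)\right) = - 2 \left(4 + \left(0 + 5\right)\right) = - 2 \left(4 + 5\right) = \left(-2\right) 9 = -18$)
$\left(z + 790\right)^{2} = \left(-18 + 790\right)^{2} = 772^{2} = 595984$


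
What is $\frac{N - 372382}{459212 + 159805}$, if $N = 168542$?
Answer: $- \frac{4160}{12633} \approx -0.3293$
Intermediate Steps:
$\frac{N - 372382}{459212 + 159805} = \frac{168542 - 372382}{459212 + 159805} = - \frac{203840}{619017} = \left(-203840\right) \frac{1}{619017} = - \frac{4160}{12633}$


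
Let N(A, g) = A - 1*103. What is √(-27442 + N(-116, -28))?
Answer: I*√27661 ≈ 166.32*I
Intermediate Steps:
N(A, g) = -103 + A (N(A, g) = A - 103 = -103 + A)
√(-27442 + N(-116, -28)) = √(-27442 + (-103 - 116)) = √(-27442 - 219) = √(-27661) = I*√27661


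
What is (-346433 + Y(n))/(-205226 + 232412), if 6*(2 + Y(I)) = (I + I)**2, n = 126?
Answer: -335851/27186 ≈ -12.354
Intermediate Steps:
Y(I) = -2 + 2*I**2/3 (Y(I) = -2 + (I + I)**2/6 = -2 + (2*I)**2/6 = -2 + (4*I**2)/6 = -2 + 2*I**2/3)
(-346433 + Y(n))/(-205226 + 232412) = (-346433 + (-2 + (2/3)*126**2))/(-205226 + 232412) = (-346433 + (-2 + (2/3)*15876))/27186 = (-346433 + (-2 + 10584))*(1/27186) = (-346433 + 10582)*(1/27186) = -335851*1/27186 = -335851/27186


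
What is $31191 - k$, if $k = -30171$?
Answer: $61362$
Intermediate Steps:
$31191 - k = 31191 - -30171 = 31191 + 30171 = 61362$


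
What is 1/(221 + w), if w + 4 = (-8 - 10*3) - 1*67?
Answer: 1/112 ≈ 0.0089286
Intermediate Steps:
w = -109 (w = -4 + ((-8 - 10*3) - 1*67) = -4 + ((-8 - 30) - 67) = -4 + (-38 - 67) = -4 - 105 = -109)
1/(221 + w) = 1/(221 - 109) = 1/112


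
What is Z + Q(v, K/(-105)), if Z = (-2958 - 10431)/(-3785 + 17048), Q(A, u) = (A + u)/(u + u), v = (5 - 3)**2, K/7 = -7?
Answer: 233725/61894 ≈ 3.7762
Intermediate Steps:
K = -49 (K = 7*(-7) = -49)
v = 4 (v = 2**2 = 4)
Q(A, u) = (A + u)/(2*u) (Q(A, u) = (A + u)/((2*u)) = (A + u)*(1/(2*u)) = (A + u)/(2*u))
Z = -4463/4421 (Z = -13389/13263 = -13389*1/13263 = -4463/4421 ≈ -1.0095)
Z + Q(v, K/(-105)) = -4463/4421 + (4 - 49/(-105))/(2*((-49/(-105)))) = -4463/4421 + (4 - 49*(-1/105))/(2*((-49*(-1/105)))) = -4463/4421 + (4 + 7/15)/(2*(7/15)) = -4463/4421 + (1/2)*(15/7)*(67/15) = -4463/4421 + 67/14 = 233725/61894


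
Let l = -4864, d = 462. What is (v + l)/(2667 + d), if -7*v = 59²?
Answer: -37529/21903 ≈ -1.7134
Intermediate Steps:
v = -3481/7 (v = -⅐*59² = -⅐*3481 = -3481/7 ≈ -497.29)
(v + l)/(2667 + d) = (-3481/7 - 4864)/(2667 + 462) = -37529/7/3129 = -37529/7*1/3129 = -37529/21903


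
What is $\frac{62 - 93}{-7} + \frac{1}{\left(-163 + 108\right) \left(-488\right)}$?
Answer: $\frac{832047}{187880} \approx 4.4286$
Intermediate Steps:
$\frac{62 - 93}{-7} + \frac{1}{\left(-163 + 108\right) \left(-488\right)} = \left(-31\right) \left(- \frac{1}{7}\right) + \frac{1}{-55} \left(- \frac{1}{488}\right) = \frac{31}{7} - - \frac{1}{26840} = \frac{31}{7} + \frac{1}{26840} = \frac{832047}{187880}$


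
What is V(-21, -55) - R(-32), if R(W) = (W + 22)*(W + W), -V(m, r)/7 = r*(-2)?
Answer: -1410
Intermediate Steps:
V(m, r) = 14*r (V(m, r) = -7*r*(-2) = -(-14)*r = 14*r)
R(W) = 2*W*(22 + W) (R(W) = (22 + W)*(2*W) = 2*W*(22 + W))
V(-21, -55) - R(-32) = 14*(-55) - 2*(-32)*(22 - 32) = -770 - 2*(-32)*(-10) = -770 - 1*640 = -770 - 640 = -1410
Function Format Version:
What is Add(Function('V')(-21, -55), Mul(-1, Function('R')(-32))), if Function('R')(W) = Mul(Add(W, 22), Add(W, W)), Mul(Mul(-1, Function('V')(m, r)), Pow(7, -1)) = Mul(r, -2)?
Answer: -1410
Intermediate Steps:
Function('V')(m, r) = Mul(14, r) (Function('V')(m, r) = Mul(-7, Mul(r, -2)) = Mul(-7, Mul(-2, r)) = Mul(14, r))
Function('R')(W) = Mul(2, W, Add(22, W)) (Function('R')(W) = Mul(Add(22, W), Mul(2, W)) = Mul(2, W, Add(22, W)))
Add(Function('V')(-21, -55), Mul(-1, Function('R')(-32))) = Add(Mul(14, -55), Mul(-1, Mul(2, -32, Add(22, -32)))) = Add(-770, Mul(-1, Mul(2, -32, -10))) = Add(-770, Mul(-1, 640)) = Add(-770, -640) = -1410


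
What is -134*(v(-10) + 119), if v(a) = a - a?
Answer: -15946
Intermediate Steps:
v(a) = 0
-134*(v(-10) + 119) = -134*(0 + 119) = -134*119 = -15946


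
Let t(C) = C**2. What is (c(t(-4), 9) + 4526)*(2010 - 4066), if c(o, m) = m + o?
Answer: -9356856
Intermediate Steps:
(c(t(-4), 9) + 4526)*(2010 - 4066) = ((9 + (-4)**2) + 4526)*(2010 - 4066) = ((9 + 16) + 4526)*(-2056) = (25 + 4526)*(-2056) = 4551*(-2056) = -9356856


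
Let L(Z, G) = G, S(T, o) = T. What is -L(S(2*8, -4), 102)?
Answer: -102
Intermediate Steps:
-L(S(2*8, -4), 102) = -1*102 = -102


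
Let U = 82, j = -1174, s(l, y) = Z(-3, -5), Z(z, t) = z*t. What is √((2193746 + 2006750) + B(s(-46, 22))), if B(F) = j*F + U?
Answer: 2*√1045742 ≈ 2045.2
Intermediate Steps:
Z(z, t) = t*z
s(l, y) = 15 (s(l, y) = -5*(-3) = 15)
B(F) = 82 - 1174*F (B(F) = -1174*F + 82 = 82 - 1174*F)
√((2193746 + 2006750) + B(s(-46, 22))) = √((2193746 + 2006750) + (82 - 1174*15)) = √(4200496 + (82 - 17610)) = √(4200496 - 17528) = √4182968 = 2*√1045742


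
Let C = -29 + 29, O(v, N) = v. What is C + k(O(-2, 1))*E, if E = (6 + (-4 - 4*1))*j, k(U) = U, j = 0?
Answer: 0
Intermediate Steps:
C = 0
E = 0 (E = (6 + (-4 - 4*1))*0 = (6 + (-4 - 4))*0 = (6 - 8)*0 = -2*0 = 0)
C + k(O(-2, 1))*E = 0 - 2*0 = 0 + 0 = 0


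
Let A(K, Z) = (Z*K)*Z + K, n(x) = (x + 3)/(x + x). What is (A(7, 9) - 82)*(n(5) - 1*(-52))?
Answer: 129888/5 ≈ 25978.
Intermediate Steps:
n(x) = (3 + x)/(2*x) (n(x) = (3 + x)/((2*x)) = (3 + x)*(1/(2*x)) = (3 + x)/(2*x))
A(K, Z) = K + K*Z² (A(K, Z) = (K*Z)*Z + K = K*Z² + K = K + K*Z²)
(A(7, 9) - 82)*(n(5) - 1*(-52)) = (7*(1 + 9²) - 82)*((½)*(3 + 5)/5 - 1*(-52)) = (7*(1 + 81) - 82)*((½)*(⅕)*8 + 52) = (7*82 - 82)*(⅘ + 52) = (574 - 82)*(264/5) = 492*(264/5) = 129888/5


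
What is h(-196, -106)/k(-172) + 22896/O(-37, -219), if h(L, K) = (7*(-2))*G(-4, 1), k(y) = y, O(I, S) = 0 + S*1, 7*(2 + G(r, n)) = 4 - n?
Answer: -657155/6278 ≈ -104.68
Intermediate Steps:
G(r, n) = -10/7 - n/7 (G(r, n) = -2 + (4 - n)/7 = -2 + (4/7 - n/7) = -10/7 - n/7)
O(I, S) = S (O(I, S) = 0 + S = S)
h(L, K) = 22 (h(L, K) = (7*(-2))*(-10/7 - ⅐*1) = -14*(-10/7 - ⅐) = -14*(-11/7) = 22)
h(-196, -106)/k(-172) + 22896/O(-37, -219) = 22/(-172) + 22896/(-219) = 22*(-1/172) + 22896*(-1/219) = -11/86 - 7632/73 = -657155/6278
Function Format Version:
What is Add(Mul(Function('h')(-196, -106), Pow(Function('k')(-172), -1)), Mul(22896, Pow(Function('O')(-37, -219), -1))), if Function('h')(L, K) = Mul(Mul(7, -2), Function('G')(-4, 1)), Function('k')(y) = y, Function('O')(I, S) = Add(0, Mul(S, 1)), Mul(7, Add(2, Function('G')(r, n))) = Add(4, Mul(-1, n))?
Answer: Rational(-657155, 6278) ≈ -104.68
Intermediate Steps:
Function('G')(r, n) = Add(Rational(-10, 7), Mul(Rational(-1, 7), n)) (Function('G')(r, n) = Add(-2, Mul(Rational(1, 7), Add(4, Mul(-1, n)))) = Add(-2, Add(Rational(4, 7), Mul(Rational(-1, 7), n))) = Add(Rational(-10, 7), Mul(Rational(-1, 7), n)))
Function('O')(I, S) = S (Function('O')(I, S) = Add(0, S) = S)
Function('h')(L, K) = 22 (Function('h')(L, K) = Mul(Mul(7, -2), Add(Rational(-10, 7), Mul(Rational(-1, 7), 1))) = Mul(-14, Add(Rational(-10, 7), Rational(-1, 7))) = Mul(-14, Rational(-11, 7)) = 22)
Add(Mul(Function('h')(-196, -106), Pow(Function('k')(-172), -1)), Mul(22896, Pow(Function('O')(-37, -219), -1))) = Add(Mul(22, Pow(-172, -1)), Mul(22896, Pow(-219, -1))) = Add(Mul(22, Rational(-1, 172)), Mul(22896, Rational(-1, 219))) = Add(Rational(-11, 86), Rational(-7632, 73)) = Rational(-657155, 6278)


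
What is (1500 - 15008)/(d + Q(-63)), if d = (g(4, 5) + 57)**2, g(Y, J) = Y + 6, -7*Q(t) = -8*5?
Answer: -94556/31463 ≈ -3.0053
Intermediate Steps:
Q(t) = 40/7 (Q(t) = -(-8)*5/7 = -1/7*(-40) = 40/7)
g(Y, J) = 6 + Y
d = 4489 (d = ((6 + 4) + 57)**2 = (10 + 57)**2 = 67**2 = 4489)
(1500 - 15008)/(d + Q(-63)) = (1500 - 15008)/(4489 + 40/7) = -13508/31463/7 = -13508*7/31463 = -94556/31463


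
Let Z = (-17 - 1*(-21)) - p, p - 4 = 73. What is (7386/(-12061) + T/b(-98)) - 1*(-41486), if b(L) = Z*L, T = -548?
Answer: 255681065758/6163171 ≈ 41485.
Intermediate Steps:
p = 77 (p = 4 + 73 = 77)
Z = -73 (Z = (-17 - 1*(-21)) - 1*77 = (-17 + 21) - 77 = 4 - 77 = -73)
b(L) = -73*L
(7386/(-12061) + T/b(-98)) - 1*(-41486) = (7386/(-12061) - 548/((-73*(-98)))) - 1*(-41486) = (7386*(-1/12061) - 548/7154) + 41486 = (-7386/12061 - 548*1/7154) + 41486 = (-7386/12061 - 274/3577) + 41486 = -4246348/6163171 + 41486 = 255681065758/6163171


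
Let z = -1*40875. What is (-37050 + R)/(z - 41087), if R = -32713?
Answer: 69763/81962 ≈ 0.85116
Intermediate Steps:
z = -40875
(-37050 + R)/(z - 41087) = (-37050 - 32713)/(-40875 - 41087) = -69763/(-81962) = -69763*(-1/81962) = 69763/81962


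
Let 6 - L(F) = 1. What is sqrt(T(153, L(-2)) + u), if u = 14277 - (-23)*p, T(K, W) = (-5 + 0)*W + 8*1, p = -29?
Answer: sqrt(13593) ≈ 116.59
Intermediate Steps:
L(F) = 5 (L(F) = 6 - 1*1 = 6 - 1 = 5)
T(K, W) = 8 - 5*W (T(K, W) = -5*W + 8 = 8 - 5*W)
u = 13610 (u = 14277 - (-23)*(-29) = 14277 - 1*667 = 14277 - 667 = 13610)
sqrt(T(153, L(-2)) + u) = sqrt((8 - 5*5) + 13610) = sqrt((8 - 25) + 13610) = sqrt(-17 + 13610) = sqrt(13593)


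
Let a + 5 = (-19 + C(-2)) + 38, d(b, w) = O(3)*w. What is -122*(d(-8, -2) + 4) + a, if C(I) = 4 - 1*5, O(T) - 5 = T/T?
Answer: 989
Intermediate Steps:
O(T) = 6 (O(T) = 5 + T/T = 5 + 1 = 6)
d(b, w) = 6*w
C(I) = -1 (C(I) = 4 - 5 = -1)
a = 13 (a = -5 + ((-19 - 1) + 38) = -5 + (-20 + 38) = -5 + 18 = 13)
-122*(d(-8, -2) + 4) + a = -122*(6*(-2) + 4) + 13 = -122*(-12 + 4) + 13 = -122*(-8) + 13 = 976 + 13 = 989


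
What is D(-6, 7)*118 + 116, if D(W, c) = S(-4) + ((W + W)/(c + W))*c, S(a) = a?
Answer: -10268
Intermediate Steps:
D(W, c) = -4 + 2*W*c/(W + c) (D(W, c) = -4 + ((W + W)/(c + W))*c = -4 + ((2*W)/(W + c))*c = -4 + (2*W/(W + c))*c = -4 + 2*W*c/(W + c))
D(-6, 7)*118 + 116 = (2*(-2*(-6) - 2*7 - 6*7)/(-6 + 7))*118 + 116 = (2*(12 - 14 - 42)/1)*118 + 116 = (2*1*(-44))*118 + 116 = -88*118 + 116 = -10384 + 116 = -10268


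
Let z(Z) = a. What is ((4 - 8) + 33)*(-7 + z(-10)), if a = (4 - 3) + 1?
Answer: -145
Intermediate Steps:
a = 2 (a = 1 + 1 = 2)
z(Z) = 2
((4 - 8) + 33)*(-7 + z(-10)) = ((4 - 8) + 33)*(-7 + 2) = (-4 + 33)*(-5) = 29*(-5) = -145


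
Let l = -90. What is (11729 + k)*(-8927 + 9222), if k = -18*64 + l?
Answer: 3093665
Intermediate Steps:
k = -1242 (k = -18*64 - 90 = -1152 - 90 = -1242)
(11729 + k)*(-8927 + 9222) = (11729 - 1242)*(-8927 + 9222) = 10487*295 = 3093665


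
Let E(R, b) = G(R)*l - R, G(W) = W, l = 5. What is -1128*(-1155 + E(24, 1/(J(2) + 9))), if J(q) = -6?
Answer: 1194552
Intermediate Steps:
E(R, b) = 4*R (E(R, b) = R*5 - R = 5*R - R = 4*R)
-1128*(-1155 + E(24, 1/(J(2) + 9))) = -1128*(-1155 + 4*24) = -1128*(-1155 + 96) = -1128*(-1059) = 1194552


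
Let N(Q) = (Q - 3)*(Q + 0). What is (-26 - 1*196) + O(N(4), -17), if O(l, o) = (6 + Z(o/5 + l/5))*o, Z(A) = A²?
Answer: -10973/25 ≈ -438.92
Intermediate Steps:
N(Q) = Q*(-3 + Q) (N(Q) = (-3 + Q)*Q = Q*(-3 + Q))
O(l, o) = o*(6 + (l/5 + o/5)²) (O(l, o) = (6 + (o/5 + l/5)²)*o = (6 + (l/5 + o/5)²)*o = o*(6 + (l/5 + o/5)²))
(-26 - 1*196) + O(N(4), -17) = (-26 - 1*196) + (1/25)*(-17)*(150 + (4*(-3 + 4) - 17)²) = (-26 - 196) + (1/25)*(-17)*(150 + (4*1 - 17)²) = -222 + (1/25)*(-17)*(150 + (4 - 17)²) = -222 + (1/25)*(-17)*(150 + (-13)²) = -222 + (1/25)*(-17)*(150 + 169) = -222 + (1/25)*(-17)*319 = -222 - 5423/25 = -10973/25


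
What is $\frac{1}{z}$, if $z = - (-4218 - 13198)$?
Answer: $\frac{1}{17416} \approx 5.7418 \cdot 10^{-5}$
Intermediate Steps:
$z = 17416$ ($z = \left(-1\right) \left(-17416\right) = 17416$)
$\frac{1}{z} = \frac{1}{17416}$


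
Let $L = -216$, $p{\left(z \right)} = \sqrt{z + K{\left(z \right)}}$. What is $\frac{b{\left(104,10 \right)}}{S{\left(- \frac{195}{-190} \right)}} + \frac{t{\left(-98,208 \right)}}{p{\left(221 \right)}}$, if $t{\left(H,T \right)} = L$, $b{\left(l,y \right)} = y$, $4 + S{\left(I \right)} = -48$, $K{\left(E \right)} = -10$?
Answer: $- \frac{5}{26} - \frac{216 \sqrt{211}}{211} \approx -15.062$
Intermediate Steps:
$S{\left(I \right)} = -52$ ($S{\left(I \right)} = -4 - 48 = -52$)
$p{\left(z \right)} = \sqrt{-10 + z}$ ($p{\left(z \right)} = \sqrt{z - 10} = \sqrt{-10 + z}$)
$t{\left(H,T \right)} = -216$
$\frac{b{\left(104,10 \right)}}{S{\left(- \frac{195}{-190} \right)}} + \frac{t{\left(-98,208 \right)}}{p{\left(221 \right)}} = \frac{10}{-52} - \frac{216}{\sqrt{-10 + 221}} = 10 \left(- \frac{1}{52}\right) - \frac{216}{\sqrt{211}} = - \frac{5}{26} - 216 \frac{\sqrt{211}}{211} = - \frac{5}{26} - \frac{216 \sqrt{211}}{211}$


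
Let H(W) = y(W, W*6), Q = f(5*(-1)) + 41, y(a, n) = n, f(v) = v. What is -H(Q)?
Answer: -216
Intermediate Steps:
Q = 36 (Q = 5*(-1) + 41 = -5 + 41 = 36)
H(W) = 6*W (H(W) = W*6 = 6*W)
-H(Q) = -6*36 = -1*216 = -216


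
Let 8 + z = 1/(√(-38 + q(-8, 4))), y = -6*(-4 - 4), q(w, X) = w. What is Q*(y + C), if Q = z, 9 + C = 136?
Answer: -1400 - 175*I*√46/46 ≈ -1400.0 - 25.802*I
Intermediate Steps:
C = 127 (C = -9 + 136 = 127)
y = 48 (y = -6*(-8) = 48)
z = -8 - I*√46/46 (z = -8 + 1/(√(-38 - 8)) = -8 + 1/(√(-46)) = -8 + 1/(I*√46) = -8 - I*√46/46 ≈ -8.0 - 0.14744*I)
Q = -8 - I*√46/46 ≈ -8.0 - 0.14744*I
Q*(y + C) = (-8 - I*√46/46)*(48 + 127) = (-8 - I*√46/46)*175 = -1400 - 175*I*√46/46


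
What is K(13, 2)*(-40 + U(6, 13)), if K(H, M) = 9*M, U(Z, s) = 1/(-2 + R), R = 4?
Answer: -711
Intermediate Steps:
U(Z, s) = ½ (U(Z, s) = 1/(-2 + 4) = 1/2 = ½)
K(13, 2)*(-40 + U(6, 13)) = (9*2)*(-40 + ½) = 18*(-79/2) = -711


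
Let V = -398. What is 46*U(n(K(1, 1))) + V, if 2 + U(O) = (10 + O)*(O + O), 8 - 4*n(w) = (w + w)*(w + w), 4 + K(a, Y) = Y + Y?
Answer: -1962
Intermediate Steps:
K(a, Y) = -4 + 2*Y (K(a, Y) = -4 + (Y + Y) = -4 + 2*Y)
n(w) = 2 - w**2 (n(w) = 2 - (w + w)*(w + w)/4 = 2 - 2*w*2*w/4 = 2 - w**2)
U(O) = -2 + 2*O*(10 + O) (U(O) = -2 + (10 + O)*(O + O) = -2 + (10 + O)*(2*O) = -2 + 2*O*(10 + O))
46*U(n(K(1, 1))) + V = 46*(-2 + 2*(2 - (-4 + 2*1)**2)**2 + 20*(2 - (-4 + 2*1)**2)) - 398 = 46*(-2 + 2*(2 - (-4 + 2)**2)**2 + 20*(2 - (-4 + 2)**2)) - 398 = 46*(-2 + 2*(2 - 1*(-2)**2)**2 + 20*(2 - 1*(-2)**2)) - 398 = 46*(-2 + 2*(2 - 1*4)**2 + 20*(2 - 1*4)) - 398 = 46*(-2 + 2*(2 - 4)**2 + 20*(2 - 4)) - 398 = 46*(-2 + 2*(-2)**2 + 20*(-2)) - 398 = 46*(-2 + 2*4 - 40) - 398 = 46*(-2 + 8 - 40) - 398 = 46*(-34) - 398 = -1564 - 398 = -1962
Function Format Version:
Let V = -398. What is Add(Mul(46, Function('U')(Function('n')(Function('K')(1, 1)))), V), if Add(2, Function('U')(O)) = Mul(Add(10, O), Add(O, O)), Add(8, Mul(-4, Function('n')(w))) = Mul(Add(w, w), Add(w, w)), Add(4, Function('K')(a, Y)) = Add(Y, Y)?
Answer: -1962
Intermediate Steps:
Function('K')(a, Y) = Add(-4, Mul(2, Y)) (Function('K')(a, Y) = Add(-4, Add(Y, Y)) = Add(-4, Mul(2, Y)))
Function('n')(w) = Add(2, Mul(-1, Pow(w, 2))) (Function('n')(w) = Add(2, Mul(Rational(-1, 4), Mul(Add(w, w), Add(w, w)))) = Add(2, Mul(Rational(-1, 4), Mul(Mul(2, w), Mul(2, w)))) = Add(2, Mul(Rational(-1, 4), Mul(4, Pow(w, 2)))) = Add(2, Mul(-1, Pow(w, 2))))
Function('U')(O) = Add(-2, Mul(2, O, Add(10, O))) (Function('U')(O) = Add(-2, Mul(Add(10, O), Add(O, O))) = Add(-2, Mul(Add(10, O), Mul(2, O))) = Add(-2, Mul(2, O, Add(10, O))))
Add(Mul(46, Function('U')(Function('n')(Function('K')(1, 1)))), V) = Add(Mul(46, Add(-2, Mul(2, Pow(Add(2, Mul(-1, Pow(Add(-4, Mul(2, 1)), 2))), 2)), Mul(20, Add(2, Mul(-1, Pow(Add(-4, Mul(2, 1)), 2)))))), -398) = Add(Mul(46, Add(-2, Mul(2, Pow(Add(2, Mul(-1, Pow(Add(-4, 2), 2))), 2)), Mul(20, Add(2, Mul(-1, Pow(Add(-4, 2), 2)))))), -398) = Add(Mul(46, Add(-2, Mul(2, Pow(Add(2, Mul(-1, Pow(-2, 2))), 2)), Mul(20, Add(2, Mul(-1, Pow(-2, 2)))))), -398) = Add(Mul(46, Add(-2, Mul(2, Pow(Add(2, Mul(-1, 4)), 2)), Mul(20, Add(2, Mul(-1, 4))))), -398) = Add(Mul(46, Add(-2, Mul(2, Pow(Add(2, -4), 2)), Mul(20, Add(2, -4)))), -398) = Add(Mul(46, Add(-2, Mul(2, Pow(-2, 2)), Mul(20, -2))), -398) = Add(Mul(46, Add(-2, Mul(2, 4), -40)), -398) = Add(Mul(46, Add(-2, 8, -40)), -398) = Add(Mul(46, -34), -398) = Add(-1564, -398) = -1962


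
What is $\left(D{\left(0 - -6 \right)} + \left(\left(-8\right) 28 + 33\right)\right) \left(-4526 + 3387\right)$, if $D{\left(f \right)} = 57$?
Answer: $152626$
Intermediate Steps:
$\left(D{\left(0 - -6 \right)} + \left(\left(-8\right) 28 + 33\right)\right) \left(-4526 + 3387\right) = \left(57 + \left(\left(-8\right) 28 + 33\right)\right) \left(-4526 + 3387\right) = \left(57 + \left(-224 + 33\right)\right) \left(-1139\right) = \left(57 - 191\right) \left(-1139\right) = \left(-134\right) \left(-1139\right) = 152626$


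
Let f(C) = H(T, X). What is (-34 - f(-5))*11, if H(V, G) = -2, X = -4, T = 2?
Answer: -352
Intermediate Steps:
f(C) = -2
(-34 - f(-5))*11 = (-34 - 1*(-2))*11 = (-34 + 2)*11 = -32*11 = -352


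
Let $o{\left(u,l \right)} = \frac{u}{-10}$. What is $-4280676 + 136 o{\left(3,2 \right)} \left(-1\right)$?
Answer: $- \frac{21403176}{5} \approx -4.2806 \cdot 10^{6}$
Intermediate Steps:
$o{\left(u,l \right)} = - \frac{u}{10}$ ($o{\left(u,l \right)} = u \left(- \frac{1}{10}\right) = - \frac{u}{10}$)
$-4280676 + 136 o{\left(3,2 \right)} \left(-1\right) = -4280676 + 136 \left(\left(- \frac{1}{10}\right) 3\right) \left(-1\right) = -4280676 + 136 \left(- \frac{3}{10}\right) \left(-1\right) = -4280676 - - \frac{204}{5} = -4280676 + \frac{204}{5} = - \frac{21403176}{5}$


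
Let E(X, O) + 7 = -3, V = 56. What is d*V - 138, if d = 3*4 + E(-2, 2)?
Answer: -26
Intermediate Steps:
E(X, O) = -10 (E(X, O) = -7 - 3 = -10)
d = 2 (d = 3*4 - 10 = 12 - 10 = 2)
d*V - 138 = 2*56 - 138 = 112 - 138 = -26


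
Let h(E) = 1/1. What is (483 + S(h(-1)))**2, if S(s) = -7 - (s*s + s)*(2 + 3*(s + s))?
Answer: 211600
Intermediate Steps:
h(E) = 1
S(s) = -7 - (2 + 6*s)*(s + s**2) (S(s) = -7 - (s**2 + s)*(2 + 3*(2*s)) = -7 - (s + s**2)*(2 + 6*s) = -7 - (2 + 6*s)*(s + s**2))
(483 + S(h(-1)))**2 = (483 + (-7 - 8*1**2 - 6*1**3 - 2*1))**2 = (483 + (-7 - 8*1 - 6*1 - 2))**2 = (483 + (-7 - 8 - 6 - 2))**2 = (483 - 23)**2 = 460**2 = 211600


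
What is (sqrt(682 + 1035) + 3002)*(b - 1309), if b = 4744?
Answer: 10311870 + 3435*sqrt(1717) ≈ 1.0454e+7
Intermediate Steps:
(sqrt(682 + 1035) + 3002)*(b - 1309) = (sqrt(682 + 1035) + 3002)*(4744 - 1309) = (sqrt(1717) + 3002)*3435 = (3002 + sqrt(1717))*3435 = 10311870 + 3435*sqrt(1717)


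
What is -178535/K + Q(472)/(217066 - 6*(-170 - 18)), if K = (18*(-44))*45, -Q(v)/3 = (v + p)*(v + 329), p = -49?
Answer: 272831063/777643416 ≈ 0.35084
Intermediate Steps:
Q(v) = -3*(-49 + v)*(329 + v) (Q(v) = -3*(v - 49)*(v + 329) = -3*(-49 + v)*(329 + v))
K = -35640 (K = -792*45 = -35640)
-178535/K + Q(472)/(217066 - 6*(-170 - 18)) = -178535/(-35640) + (48363 - 840*472 - 3*472²)/(217066 - 6*(-170 - 18)) = -178535*(-1/35640) + (48363 - 396480 - 3*222784)/(217066 - 6*(-188)) = 35707/7128 + (48363 - 396480 - 668352)/(217066 + 1128) = 35707/7128 - 1016469/218194 = 272831063/777643416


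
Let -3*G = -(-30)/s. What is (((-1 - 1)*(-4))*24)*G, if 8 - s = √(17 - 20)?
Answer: -15360/67 - 1920*I*√3/67 ≈ -229.25 - 49.635*I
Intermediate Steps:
s = 8 - I*√3 (s = 8 - √(17 - 20) = 8 - √(-3) = 8 - I*√3 ≈ 8.0 - 1.732*I)
G = -10/(8 - I*√3) (G = -(-1)*(-30/(8 - I*√3))/3 = -10/(8 - I*√3) ≈ -1.194 - 0.25851*I)
(((-1 - 1)*(-4))*24)*G = (((-1 - 1)*(-4))*24)*(-80/67 - 10*I*√3/67) = (-2*(-4)*24)*(-80/67 - 10*I*√3/67) = (8*24)*(-80/67 - 10*I*√3/67) = 192*(-80/67 - 10*I*√3/67) = -15360/67 - 1920*I*√3/67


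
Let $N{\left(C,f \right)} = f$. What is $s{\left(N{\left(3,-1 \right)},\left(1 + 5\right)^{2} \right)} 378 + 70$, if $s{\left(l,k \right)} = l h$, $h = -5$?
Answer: $1960$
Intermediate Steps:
$s{\left(l,k \right)} = - 5 l$ ($s{\left(l,k \right)} = l \left(-5\right) = - 5 l$)
$s{\left(N{\left(3,-1 \right)},\left(1 + 5\right)^{2} \right)} 378 + 70 = \left(-5\right) \left(-1\right) 378 + 70 = 5 \cdot 378 + 70 = 1890 + 70 = 1960$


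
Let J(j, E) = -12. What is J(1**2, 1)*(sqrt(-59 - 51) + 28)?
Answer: -336 - 12*I*sqrt(110) ≈ -336.0 - 125.86*I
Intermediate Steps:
J(1**2, 1)*(sqrt(-59 - 51) + 28) = -12*(sqrt(-59 - 51) + 28) = -12*(sqrt(-110) + 28) = -12*(I*sqrt(110) + 28) = -12*(28 + I*sqrt(110)) = -336 - 12*I*sqrt(110)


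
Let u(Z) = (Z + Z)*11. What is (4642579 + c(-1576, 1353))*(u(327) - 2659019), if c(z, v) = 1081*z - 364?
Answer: -7792544220175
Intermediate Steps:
c(z, v) = -364 + 1081*z
u(Z) = 22*Z (u(Z) = (2*Z)*11 = 22*Z)
(4642579 + c(-1576, 1353))*(u(327) - 2659019) = (4642579 + (-364 + 1081*(-1576)))*(22*327 - 2659019) = (4642579 + (-364 - 1703656))*(7194 - 2659019) = (4642579 - 1704020)*(-2651825) = 2938559*(-2651825) = -7792544220175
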